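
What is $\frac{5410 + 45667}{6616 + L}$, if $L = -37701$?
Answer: $- \frac{51077}{31085} \approx -1.6431$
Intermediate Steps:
$\frac{5410 + 45667}{6616 + L} = \frac{5410 + 45667}{6616 - 37701} = \frac{51077}{-31085} = 51077 \left(- \frac{1}{31085}\right) = - \frac{51077}{31085}$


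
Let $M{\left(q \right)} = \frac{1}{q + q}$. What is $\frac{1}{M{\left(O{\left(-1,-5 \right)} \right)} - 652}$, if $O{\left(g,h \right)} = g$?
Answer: $- \frac{2}{1305} \approx -0.0015326$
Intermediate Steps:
$M{\left(q \right)} = \frac{1}{2 q}$
$\frac{1}{M{\left(O{\left(-1,-5 \right)} \right)} - 652} = \frac{1}{\frac{1}{2 \left(-1\right)} - 652} = \frac{1}{\frac{1}{2} \left(-1\right) - 652} = \frac{1}{- \frac{1}{2} - 652} = \frac{1}{- \frac{1305}{2}} = - \frac{2}{1305}$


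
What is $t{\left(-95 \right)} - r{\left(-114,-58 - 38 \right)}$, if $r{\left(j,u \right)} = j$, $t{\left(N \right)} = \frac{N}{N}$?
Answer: $115$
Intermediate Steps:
$t{\left(N \right)} = 1$
$t{\left(-95 \right)} - r{\left(-114,-58 - 38 \right)} = 1 - -114 = 1 + 114 = 115$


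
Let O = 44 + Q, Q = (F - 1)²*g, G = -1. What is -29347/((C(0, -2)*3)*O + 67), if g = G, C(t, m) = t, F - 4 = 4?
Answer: -29347/67 ≈ -438.02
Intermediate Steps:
F = 8 (F = 4 + 4 = 8)
g = -1
Q = -49 (Q = (8 - 1)²*(-1) = 7²*(-1) = 49*(-1) = -49)
O = -5 (O = 44 - 49 = -5)
-29347/((C(0, -2)*3)*O + 67) = -29347/((0*3)*(-5) + 67) = -29347/(0*(-5) + 67) = -29347/(0 + 67) = -29347/67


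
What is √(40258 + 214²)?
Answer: √86054 ≈ 293.35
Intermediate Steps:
√(40258 + 214²) = √(40258 + 45796) = √86054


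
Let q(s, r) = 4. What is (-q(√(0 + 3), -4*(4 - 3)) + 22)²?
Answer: 324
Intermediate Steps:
(-q(√(0 + 3), -4*(4 - 3)) + 22)² = (-1*4 + 22)² = (-4 + 22)² = 18² = 324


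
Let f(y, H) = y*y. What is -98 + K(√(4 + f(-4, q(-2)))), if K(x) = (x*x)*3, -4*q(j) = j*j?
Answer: -38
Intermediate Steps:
q(j) = -j²/4 (q(j) = -j*j/4 = -j²/4)
f(y, H) = y²
K(x) = 3*x² (K(x) = x²*3 = 3*x²)
-98 + K(√(4 + f(-4, q(-2)))) = -98 + 3*(√(4 + (-4)²))² = -98 + 3*(√(4 + 16))² = -98 + 3*(√20)² = -98 + 3*(2*√5)² = -98 + 3*20 = -98 + 60 = -38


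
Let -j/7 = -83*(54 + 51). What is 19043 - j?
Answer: -41962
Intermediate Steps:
j = 61005 (j = -(-581)*(54 + 51) = -(-581)*105 = -7*(-8715) = 61005)
19043 - j = 19043 - 1*61005 = 19043 - 61005 = -41962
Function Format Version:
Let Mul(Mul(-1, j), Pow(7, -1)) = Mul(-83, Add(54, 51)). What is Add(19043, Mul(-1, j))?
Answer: -41962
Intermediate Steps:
j = 61005 (j = Mul(-7, Mul(-83, Add(54, 51))) = Mul(-7, Mul(-83, 105)) = Mul(-7, -8715) = 61005)
Add(19043, Mul(-1, j)) = Add(19043, Mul(-1, 61005)) = Add(19043, -61005) = -41962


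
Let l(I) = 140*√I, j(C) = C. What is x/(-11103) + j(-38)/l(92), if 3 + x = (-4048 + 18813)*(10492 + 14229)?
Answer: -365005562/11103 - 19*√23/3220 ≈ -32875.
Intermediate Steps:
x = 365005562 (x = -3 + (-4048 + 18813)*(10492 + 14229) = -3 + 14765*24721 = -3 + 365005565 = 365005562)
x/(-11103) + j(-38)/l(92) = 365005562/(-11103) - 38*√23/6440 = 365005562*(-1/11103) - 38*√23/6440 = -365005562/11103 - 38*√23/6440 = -365005562/11103 - 19*√23/3220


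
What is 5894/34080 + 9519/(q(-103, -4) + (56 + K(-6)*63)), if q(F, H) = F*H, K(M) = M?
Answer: 601737/5680 ≈ 105.94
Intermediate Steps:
5894/34080 + 9519/(q(-103, -4) + (56 + K(-6)*63)) = 5894/34080 + 9519/(-103*(-4) + (56 - 6*63)) = 5894*(1/34080) + 9519/(412 + (56 - 378)) = 2947/17040 + 9519/(412 - 322) = 2947/17040 + 9519/90 = 2947/17040 + 9519*(1/90) = 2947/17040 + 3173/30 = 601737/5680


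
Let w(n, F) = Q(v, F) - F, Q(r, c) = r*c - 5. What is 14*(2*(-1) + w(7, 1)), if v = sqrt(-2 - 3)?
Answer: -112 + 14*I*sqrt(5) ≈ -112.0 + 31.305*I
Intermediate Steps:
v = I*sqrt(5) (v = sqrt(-5) = I*sqrt(5) ≈ 2.2361*I)
Q(r, c) = -5 + c*r (Q(r, c) = c*r - 5 = -5 + c*r)
w(n, F) = -5 - F + I*F*sqrt(5) (w(n, F) = (-5 + F*(I*sqrt(5))) - F = (-5 + I*F*sqrt(5)) - F = -5 - F + I*F*sqrt(5))
14*(2*(-1) + w(7, 1)) = 14*(2*(-1) + (-5 - 1*1 + I*1*sqrt(5))) = 14*(-2 + (-5 - 1 + I*sqrt(5))) = 14*(-2 + (-6 + I*sqrt(5))) = 14*(-8 + I*sqrt(5)) = -112 + 14*I*sqrt(5)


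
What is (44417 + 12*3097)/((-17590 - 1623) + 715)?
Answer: -81581/18498 ≈ -4.4103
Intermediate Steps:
(44417 + 12*3097)/((-17590 - 1623) + 715) = (44417 + 37164)/(-19213 + 715) = 81581/(-18498) = 81581*(-1/18498) = -81581/18498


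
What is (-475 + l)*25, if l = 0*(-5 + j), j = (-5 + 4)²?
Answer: -11875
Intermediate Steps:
j = 1 (j = (-1)² = 1)
l = 0 (l = 0*(-5 + 1) = 0*(-4) = 0)
(-475 + l)*25 = (-475 + 0)*25 = -475*25 = -11875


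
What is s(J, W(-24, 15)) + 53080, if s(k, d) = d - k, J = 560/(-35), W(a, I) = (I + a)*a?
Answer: 53312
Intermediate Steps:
W(a, I) = a*(I + a)
J = -16 (J = 560*(-1/35) = -16)
s(J, W(-24, 15)) + 53080 = (-24*(15 - 24) - 1*(-16)) + 53080 = (-24*(-9) + 16) + 53080 = (216 + 16) + 53080 = 232 + 53080 = 53312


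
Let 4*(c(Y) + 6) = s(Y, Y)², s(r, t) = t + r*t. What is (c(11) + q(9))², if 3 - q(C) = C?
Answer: 18870336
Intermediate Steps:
q(C) = 3 - C
c(Y) = -6 + Y²*(1 + Y)²/4 (c(Y) = -6 + (Y*(1 + Y))²/4 = -6 + (Y²*(1 + Y)²)/4 = -6 + Y²*(1 + Y)²/4)
(c(11) + q(9))² = ((-6 + (¼)*11²*(1 + 11)²) + (3 - 1*9))² = ((-6 + (¼)*121*12²) + (3 - 9))² = ((-6 + (¼)*121*144) - 6)² = ((-6 + 4356) - 6)² = (4350 - 6)² = 4344² = 18870336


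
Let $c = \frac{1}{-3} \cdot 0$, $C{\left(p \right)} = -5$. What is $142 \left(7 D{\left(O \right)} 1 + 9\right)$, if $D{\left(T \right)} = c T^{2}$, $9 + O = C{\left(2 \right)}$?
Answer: $1278$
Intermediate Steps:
$c = 0$ ($c = \left(- \frac{1}{3}\right) 0 = 0$)
$O = -14$ ($O = -9 - 5 = -14$)
$D{\left(T \right)} = 0$ ($D{\left(T \right)} = 0 T^{2} = 0$)
$142 \left(7 D{\left(O \right)} 1 + 9\right) = 142 \left(7 \cdot 0 \cdot 1 + 9\right) = 142 \left(0 \cdot 1 + 9\right) = 142 \left(0 + 9\right) = 142 \cdot 9 = 1278$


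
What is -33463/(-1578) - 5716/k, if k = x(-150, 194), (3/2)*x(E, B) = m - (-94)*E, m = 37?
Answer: 484119941/22191414 ≈ 21.816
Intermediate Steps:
x(E, B) = 74/3 + 188*E/3 (x(E, B) = 2*(37 - (-94)*E)/3 = 2*(37 + 94*E)/3 = 74/3 + 188*E/3)
k = -28126/3 (k = 74/3 + (188/3)*(-150) = 74/3 - 9400 = -28126/3 ≈ -9375.3)
-33463/(-1578) - 5716/k = -33463/(-1578) - 5716/(-28126/3) = -33463*(-1/1578) - 5716*(-3/28126) = 33463/1578 + 8574/14063 = 484119941/22191414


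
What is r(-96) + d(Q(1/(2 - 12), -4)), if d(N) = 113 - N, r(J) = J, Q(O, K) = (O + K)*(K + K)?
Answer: -79/5 ≈ -15.800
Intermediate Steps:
Q(O, K) = 2*K*(K + O) (Q(O, K) = (K + O)*(2*K) = 2*K*(K + O))
r(-96) + d(Q(1/(2 - 12), -4)) = -96 + (113 - 2*(-4)*(-4 + 1/(2 - 12))) = -96 + (113 - 2*(-4)*(-4 + 1/(-10))) = -96 + (113 - 2*(-4)*(-4 - ⅒)) = -96 + (113 - 2*(-4)*(-41)/10) = -96 + (113 - 1*164/5) = -96 + (113 - 164/5) = -96 + 401/5 = -79/5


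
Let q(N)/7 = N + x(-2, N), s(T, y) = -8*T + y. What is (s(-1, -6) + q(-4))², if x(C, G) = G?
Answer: 2916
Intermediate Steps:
s(T, y) = y - 8*T
q(N) = 14*N (q(N) = 7*(N + N) = 7*(2*N) = 14*N)
(s(-1, -6) + q(-4))² = ((-6 - 8*(-1)) + 14*(-4))² = ((-6 + 8) - 56)² = (2 - 56)² = (-54)² = 2916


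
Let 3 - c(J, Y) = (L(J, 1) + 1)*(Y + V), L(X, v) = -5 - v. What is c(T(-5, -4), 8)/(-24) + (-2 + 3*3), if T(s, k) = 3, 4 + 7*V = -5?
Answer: 115/21 ≈ 5.4762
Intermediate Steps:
V = -9/7 (V = -4/7 + (⅐)*(-5) = -4/7 - 5/7 = -9/7 ≈ -1.2857)
c(J, Y) = -24/7 + 5*Y (c(J, Y) = 3 - ((-5 - 1*1) + 1)*(Y - 9/7) = 3 - ((-5 - 1) + 1)*(-9/7 + Y) = 3 - (-6 + 1)*(-9/7 + Y) = 3 - (-5)*(-9/7 + Y) = 3 - (45/7 - 5*Y) = 3 + (-45/7 + 5*Y) = -24/7 + 5*Y)
c(T(-5, -4), 8)/(-24) + (-2 + 3*3) = (-24/7 + 5*8)/(-24) + (-2 + 3*3) = -(-24/7 + 40)/24 + (-2 + 9) = -1/24*256/7 + 7 = -32/21 + 7 = 115/21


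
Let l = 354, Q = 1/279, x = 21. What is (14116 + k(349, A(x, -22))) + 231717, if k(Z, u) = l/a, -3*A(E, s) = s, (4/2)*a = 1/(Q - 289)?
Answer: 3833789/93 ≈ 41224.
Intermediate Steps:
Q = 1/279 ≈ 0.0035842
a = -279/161260 (a = 1/(2*(1/279 - 289)) = 1/(2*(-80630/279)) = (1/2)*(-279/80630) = -279/161260 ≈ -0.0017301)
A(E, s) = -s/3
k(Z, u) = -19028680/93 (k(Z, u) = 354/(-279/161260) = 354*(-161260/279) = -19028680/93)
(14116 + k(349, A(x, -22))) + 231717 = (14116 - 19028680/93) + 231717 = -17715892/93 + 231717 = 3833789/93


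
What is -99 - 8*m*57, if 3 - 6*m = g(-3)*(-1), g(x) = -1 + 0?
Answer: -251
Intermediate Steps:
g(x) = -1
m = ⅓ (m = ½ - (-1)*(-1)/6 = ½ - ⅙*1 = ½ - ⅙ = ⅓ ≈ 0.33333)
-99 - 8*m*57 = -99 - 8*⅓*57 = -99 - 8/3*57 = -99 - 152 = -251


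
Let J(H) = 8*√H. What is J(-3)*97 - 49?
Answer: -49 + 776*I*√3 ≈ -49.0 + 1344.1*I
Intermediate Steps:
J(-3)*97 - 49 = (8*√(-3))*97 - 49 = (8*(I*√3))*97 - 49 = (8*I*√3)*97 - 49 = 776*I*√3 - 49 = -49 + 776*I*√3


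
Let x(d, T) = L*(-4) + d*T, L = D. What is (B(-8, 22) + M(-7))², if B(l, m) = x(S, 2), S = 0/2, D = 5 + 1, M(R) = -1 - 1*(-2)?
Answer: 529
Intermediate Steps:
M(R) = 1 (M(R) = -1 + 2 = 1)
D = 6
L = 6
S = 0 (S = 0*(½) = 0)
x(d, T) = -24 + T*d (x(d, T) = 6*(-4) + d*T = -24 + T*d)
B(l, m) = -24 (B(l, m) = -24 + 2*0 = -24 + 0 = -24)
(B(-8, 22) + M(-7))² = (-24 + 1)² = (-23)² = 529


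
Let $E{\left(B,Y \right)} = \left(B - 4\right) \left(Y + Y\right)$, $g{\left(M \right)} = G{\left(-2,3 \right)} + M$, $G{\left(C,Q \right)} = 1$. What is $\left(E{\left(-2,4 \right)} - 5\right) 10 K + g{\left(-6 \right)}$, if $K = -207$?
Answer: $109705$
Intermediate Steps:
$g{\left(M \right)} = 1 + M$
$E{\left(B,Y \right)} = 2 Y \left(-4 + B\right)$ ($E{\left(B,Y \right)} = \left(-4 + B\right) 2 Y = 2 Y \left(-4 + B\right)$)
$\left(E{\left(-2,4 \right)} - 5\right) 10 K + g{\left(-6 \right)} = \left(2 \cdot 4 \left(-4 - 2\right) - 5\right) 10 \left(-207\right) + \left(1 - 6\right) = \left(2 \cdot 4 \left(-6\right) - 5\right) 10 \left(-207\right) - 5 = \left(-48 - 5\right) 10 \left(-207\right) - 5 = \left(-53\right) 10 \left(-207\right) - 5 = \left(-530\right) \left(-207\right) - 5 = 109710 - 5 = 109705$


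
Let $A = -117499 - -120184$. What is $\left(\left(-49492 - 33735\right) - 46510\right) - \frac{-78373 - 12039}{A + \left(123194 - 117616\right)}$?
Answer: $- \frac{1071926419}{8263} \approx -1.2973 \cdot 10^{5}$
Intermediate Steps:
$A = 2685$ ($A = -117499 + 120184 = 2685$)
$\left(\left(-49492 - 33735\right) - 46510\right) - \frac{-78373 - 12039}{A + \left(123194 - 117616\right)} = \left(\left(-49492 - 33735\right) - 46510\right) - \frac{-78373 - 12039}{2685 + \left(123194 - 117616\right)} = \left(-83227 - 46510\right) - - \frac{90412}{2685 + 5578} = -129737 - - \frac{90412}{8263} = -129737 + \frac{90412}{8263} = - \frac{1071926419}{8263}$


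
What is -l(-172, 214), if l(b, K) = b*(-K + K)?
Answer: 0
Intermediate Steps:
l(b, K) = 0 (l(b, K) = b*0 = 0)
-l(-172, 214) = -1*0 = 0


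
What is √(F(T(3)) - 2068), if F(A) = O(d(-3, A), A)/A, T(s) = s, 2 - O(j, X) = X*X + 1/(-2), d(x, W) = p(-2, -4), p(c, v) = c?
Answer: I*√74526/6 ≈ 45.499*I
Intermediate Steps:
d(x, W) = -2
O(j, X) = 5/2 - X² (O(j, X) = 2 - (X*X + 1/(-2)) = 2 - (X² - ½) = 2 - (-½ + X²) = 2 + (½ - X²) = 5/2 - X²)
F(A) = (5/2 - A²)/A
√(F(T(3)) - 2068) = √((-1*3 + (5/2)/3) - 2068) = √((-3 + (5/2)*(⅓)) - 2068) = √((-3 + ⅚) - 2068) = √(-13/6 - 2068) = √(-12421/6) = I*√74526/6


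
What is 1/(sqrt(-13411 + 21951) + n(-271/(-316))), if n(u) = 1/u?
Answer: -21409/156771571 + 73441*sqrt(2135)/313543142 ≈ 0.010686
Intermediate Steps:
1/(sqrt(-13411 + 21951) + n(-271/(-316))) = 1/(sqrt(-13411 + 21951) + 1/(-271/(-316))) = 1/(sqrt(8540) + 1/(-271*(-1/316))) = 1/(2*sqrt(2135) + 1/(271/316)) = 1/(2*sqrt(2135) + 316/271) = 1/(316/271 + 2*sqrt(2135))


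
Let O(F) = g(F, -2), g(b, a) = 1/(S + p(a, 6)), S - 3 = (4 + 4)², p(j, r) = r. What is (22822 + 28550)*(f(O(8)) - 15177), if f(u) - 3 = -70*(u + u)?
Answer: -56912059224/73 ≈ -7.7962e+8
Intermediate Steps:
S = 67 (S = 3 + (4 + 4)² = 3 + 8² = 3 + 64 = 67)
g(b, a) = 1/73 (g(b, a) = 1/(67 + 6) = 1/73)
O(F) = 1/73
f(u) = 3 - 140*u (f(u) = 3 - 70*(u + u) = 3 - 140*u)
(22822 + 28550)*(f(O(8)) - 15177) = (22822 + 28550)*((3 - 140*1/73) - 15177) = 51372*((3 - 140/73) - 15177) = 51372*(79/73 - 15177) = 51372*(-1107842/73) = -56912059224/73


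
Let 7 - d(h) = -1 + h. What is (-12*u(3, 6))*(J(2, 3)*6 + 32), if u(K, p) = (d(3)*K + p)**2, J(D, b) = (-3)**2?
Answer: -455112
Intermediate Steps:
d(h) = 8 - h (d(h) = 7 - (-1 + h) = 7 + (1 - h) = 8 - h)
J(D, b) = 9
u(K, p) = (p + 5*K)**2 (u(K, p) = ((8 - 1*3)*K + p)**2 = ((8 - 3)*K + p)**2 = (5*K + p)**2 = (p + 5*K)**2)
(-12*u(3, 6))*(J(2, 3)*6 + 32) = (-12*(6 + 5*3)**2)*(9*6 + 32) = (-12*(6 + 15)**2)*(54 + 32) = -12*21**2*86 = -12*441*86 = -5292*86 = -455112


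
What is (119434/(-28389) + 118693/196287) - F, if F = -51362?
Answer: 95396368600595/1857463881 ≈ 51358.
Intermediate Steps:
(119434/(-28389) + 118693/196287) - F = (119434/(-28389) + 118693/196287) - 1*(-51362) = (119434*(-1/28389) + 118693*(1/196287)) + 51362 = (-119434/28389 + 118693/196287) + 51362 = -6691255327/1857463881 + 51362 = 95396368600595/1857463881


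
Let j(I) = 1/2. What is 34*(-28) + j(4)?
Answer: -1903/2 ≈ -951.50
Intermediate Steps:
j(I) = 1/2
34*(-28) + j(4) = 34*(-28) + 1/2 = -952 + 1/2 = -1903/2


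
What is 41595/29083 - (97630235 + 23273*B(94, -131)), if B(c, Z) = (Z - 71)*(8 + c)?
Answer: 11106409687126/29083 ≈ 3.8189e+8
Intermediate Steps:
B(c, Z) = (-71 + Z)*(8 + c)
41595/29083 - (97630235 + 23273*B(94, -131)) = 41595/29083 - 23273/(1/((-568 - 71*94 + 8*(-131) - 131*94) + 4195)) = 41595*(1/29083) - 23273/(1/((-568 - 6674 - 1048 - 12314) + 4195)) = 41595/29083 - 23273/(1/(-20604 + 4195)) = 41595/29083 - 23273/(1/(-16409)) = 41595/29083 - 23273/(-1/16409) = 41595/29083 - 23273*(-16409) = 41595/29083 + 381886657 = 11106409687126/29083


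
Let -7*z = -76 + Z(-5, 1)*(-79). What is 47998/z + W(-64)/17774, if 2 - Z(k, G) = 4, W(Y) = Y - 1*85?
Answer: -2985913691/728734 ≈ -4097.4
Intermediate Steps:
W(Y) = -85 + Y (W(Y) = Y - 85 = -85 + Y)
Z(k, G) = -2 (Z(k, G) = 2 - 1*4 = 2 - 4 = -2)
z = -82/7 (z = -(-76 - 2*(-79))/7 = -(-76 + 158)/7 = -1/7*82 = -82/7 ≈ -11.714)
47998/z + W(-64)/17774 = 47998/(-82/7) + (-85 - 64)/17774 = 47998*(-7/82) - 149*1/17774 = -167993/41 - 149/17774 = -2985913691/728734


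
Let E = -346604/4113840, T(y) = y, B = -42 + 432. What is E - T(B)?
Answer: -401186051/1028460 ≈ -390.08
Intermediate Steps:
B = 390
E = -86651/1028460 (E = -346604*1/4113840 = -86651/1028460 ≈ -0.084253)
E - T(B) = -86651/1028460 - 1*390 = -86651/1028460 - 390 = -401186051/1028460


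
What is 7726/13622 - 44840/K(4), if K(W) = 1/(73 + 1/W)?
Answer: -22370929967/6811 ≈ -3.2845e+6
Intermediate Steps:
7726/13622 - 44840/K(4) = 7726/13622 - 44840/(4/(1 + 73*4)) = 7726*(1/13622) - 44840/(4/(1 + 292)) = 3863/6811 - 44840/(4/293) = 3863/6811 - 44840/(4*(1/293)) = 3863/6811 - 44840/4/293 = 3863/6811 - 44840*293/4 = 3863/6811 - 3284530 = -22370929967/6811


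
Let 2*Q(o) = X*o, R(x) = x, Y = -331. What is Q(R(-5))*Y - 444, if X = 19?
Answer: 30557/2 ≈ 15279.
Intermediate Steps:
Q(o) = 19*o/2 (Q(o) = (19*o)/2 = 19*o/2)
Q(R(-5))*Y - 444 = ((19/2)*(-5))*(-331) - 444 = -95/2*(-331) - 444 = 31445/2 - 444 = 30557/2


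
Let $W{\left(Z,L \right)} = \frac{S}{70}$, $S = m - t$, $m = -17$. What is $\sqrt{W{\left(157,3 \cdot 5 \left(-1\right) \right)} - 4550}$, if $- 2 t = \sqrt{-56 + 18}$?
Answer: $\frac{\sqrt{-22296190 + 35 i \sqrt{38}}}{70} \approx 0.00032637 + 67.455 i$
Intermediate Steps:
$t = - \frac{i \sqrt{38}}{2}$ ($t = - \frac{\sqrt{-56 + 18}}{2} = - \frac{\sqrt{-38}}{2} = - \frac{i \sqrt{38}}{2} \approx - 3.0822 i$)
$S = -17 + \frac{i \sqrt{38}}{2}$ ($S = -17 - - \frac{i \sqrt{38}}{2} = -17 + \frac{i \sqrt{38}}{2} \approx -17.0 + 3.0822 i$)
$W{\left(Z,L \right)} = - \frac{17}{70} + \frac{i \sqrt{38}}{140}$ ($W{\left(Z,L \right)} = \frac{-17 + \frac{i \sqrt{38}}{2}}{70} = \left(-17 + \frac{i \sqrt{38}}{2}\right) \frac{1}{70} = - \frac{17}{70} + \frac{i \sqrt{38}}{140}$)
$\sqrt{W{\left(157,3 \cdot 5 \left(-1\right) \right)} - 4550} = \sqrt{\left(- \frac{17}{70} + \frac{i \sqrt{38}}{140}\right) - 4550} = \sqrt{- \frac{318517}{70} + \frac{i \sqrt{38}}{140}}$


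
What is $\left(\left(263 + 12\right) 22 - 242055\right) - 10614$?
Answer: $-246619$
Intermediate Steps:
$\left(\left(263 + 12\right) 22 - 242055\right) - 10614 = \left(275 \cdot 22 - 242055\right) - 10614 = \left(6050 - 242055\right) - 10614 = -236005 - 10614 = -246619$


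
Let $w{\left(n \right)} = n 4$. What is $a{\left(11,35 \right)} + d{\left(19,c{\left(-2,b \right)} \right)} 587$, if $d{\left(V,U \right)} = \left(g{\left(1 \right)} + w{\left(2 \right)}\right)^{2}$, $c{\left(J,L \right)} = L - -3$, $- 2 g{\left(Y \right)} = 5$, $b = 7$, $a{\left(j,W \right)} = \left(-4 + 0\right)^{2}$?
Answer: $\frac{71091}{4} \approx 17773.0$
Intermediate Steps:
$a{\left(j,W \right)} = 16$ ($a{\left(j,W \right)} = \left(-4\right)^{2} = 16$)
$g{\left(Y \right)} = - \frac{5}{2}$ ($g{\left(Y \right)} = \left(- \frac{1}{2}\right) 5 = - \frac{5}{2}$)
$w{\left(n \right)} = 4 n$
$c{\left(J,L \right)} = 3 + L$ ($c{\left(J,L \right)} = L + 3 = 3 + L$)
$d{\left(V,U \right)} = \frac{121}{4}$ ($d{\left(V,U \right)} = \left(- \frac{5}{2} + 4 \cdot 2\right)^{2} = \left(- \frac{5}{2} + 8\right)^{2} = \left(\frac{11}{2}\right)^{2} = \frac{121}{4}$)
$a{\left(11,35 \right)} + d{\left(19,c{\left(-2,b \right)} \right)} 587 = 16 + \frac{121}{4} \cdot 587 = 16 + \frac{71027}{4} = \frac{71091}{4}$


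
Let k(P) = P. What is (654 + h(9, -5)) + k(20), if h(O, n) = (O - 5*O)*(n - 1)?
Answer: 890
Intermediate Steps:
h(O, n) = -4*O*(-1 + n) (h(O, n) = (-4*O)*(-1 + n) = -4*O*(-1 + n))
(654 + h(9, -5)) + k(20) = (654 + 4*9*(1 - 1*(-5))) + 20 = (654 + 4*9*(1 + 5)) + 20 = (654 + 4*9*6) + 20 = (654 + 216) + 20 = 870 + 20 = 890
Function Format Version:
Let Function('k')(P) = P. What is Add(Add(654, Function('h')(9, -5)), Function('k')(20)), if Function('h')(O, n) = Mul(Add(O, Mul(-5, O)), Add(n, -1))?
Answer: 890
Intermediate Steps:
Function('h')(O, n) = Mul(-4, O, Add(-1, n)) (Function('h')(O, n) = Mul(Mul(-4, O), Add(-1, n)) = Mul(-4, O, Add(-1, n)))
Add(Add(654, Function('h')(9, -5)), Function('k')(20)) = Add(Add(654, Mul(4, 9, Add(1, Mul(-1, -5)))), 20) = Add(Add(654, Mul(4, 9, Add(1, 5))), 20) = Add(Add(654, Mul(4, 9, 6)), 20) = Add(Add(654, 216), 20) = Add(870, 20) = 890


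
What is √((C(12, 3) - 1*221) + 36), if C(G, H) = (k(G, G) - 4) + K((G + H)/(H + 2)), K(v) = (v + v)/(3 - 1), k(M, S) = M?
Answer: I*√174 ≈ 13.191*I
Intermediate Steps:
K(v) = v (K(v) = (2*v)/2 = (2*v)*(½) = v)
C(G, H) = -4 + G + (G + H)/(2 + H) (C(G, H) = (G - 4) + (G + H)/(H + 2) = (-4 + G) + (G + H)/(2 + H) = -4 + G + (G + H)/(2 + H))
√((C(12, 3) - 1*221) + 36) = √(((12 + 3 + (-4 + 12)*(2 + 3))/(2 + 3) - 1*221) + 36) = √(((12 + 3 + 8*5)/5 - 221) + 36) = √(((12 + 3 + 40)/5 - 221) + 36) = √(((⅕)*55 - 221) + 36) = √((11 - 221) + 36) = √(-210 + 36) = √(-174) = I*√174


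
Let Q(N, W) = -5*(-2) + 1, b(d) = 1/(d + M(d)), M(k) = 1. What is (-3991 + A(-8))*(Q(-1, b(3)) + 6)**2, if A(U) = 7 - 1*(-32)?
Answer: -1142128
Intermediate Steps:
A(U) = 39 (A(U) = 7 + 32 = 39)
b(d) = 1/(1 + d) (b(d) = 1/(d + 1) = 1/(1 + d))
Q(N, W) = 11 (Q(N, W) = 10 + 1 = 11)
(-3991 + A(-8))*(Q(-1, b(3)) + 6)**2 = (-3991 + 39)*(11 + 6)**2 = -3952*17**2 = -3952*289 = -1142128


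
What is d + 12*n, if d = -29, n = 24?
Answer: 259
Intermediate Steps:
d + 12*n = -29 + 12*24 = -29 + 288 = 259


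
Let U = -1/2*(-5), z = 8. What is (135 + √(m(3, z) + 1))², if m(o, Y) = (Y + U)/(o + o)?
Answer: (270 + √11)²/4 ≈ 18676.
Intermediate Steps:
U = 5/2 (U = -1*½*(-5) = -½*(-5) = 5/2 ≈ 2.5000)
m(o, Y) = (5/2 + Y)/(2*o) (m(o, Y) = (Y + 5/2)/(o + o) = (5/2 + Y)/((2*o)) = (5/2 + Y)*(1/(2*o)) = (5/2 + Y)/(2*o))
(135 + √(m(3, z) + 1))² = (135 + √((¼)*(5 + 2*8)/3 + 1))² = (135 + √((¼)*(⅓)*(5 + 16) + 1))² = (135 + √((¼)*(⅓)*21 + 1))² = (135 + √(7/4 + 1))² = (135 + √(11/4))² = (135 + √11/2)²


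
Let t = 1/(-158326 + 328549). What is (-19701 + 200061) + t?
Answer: 30701420281/170223 ≈ 1.8036e+5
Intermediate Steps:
t = 1/170223 ≈ 5.8746e-6
(-19701 + 200061) + t = (-19701 + 200061) + 1/170223 = 180360 + 1/170223 = 30701420281/170223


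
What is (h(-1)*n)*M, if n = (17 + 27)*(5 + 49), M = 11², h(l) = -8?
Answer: -2299968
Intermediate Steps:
M = 121
n = 2376 (n = 44*54 = 2376)
(h(-1)*n)*M = -8*2376*121 = -19008*121 = -2299968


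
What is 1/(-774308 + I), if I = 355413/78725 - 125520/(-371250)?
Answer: -38968875/30173722558649 ≈ -1.2915e-6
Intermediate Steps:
I = 189104851/38968875 (I = 355413*(1/78725) - 125520*(-1/371250) = 355413/78725 + 4184/12375 = 189104851/38968875 ≈ 4.8527)
1/(-774308 + I) = 1/(-774308 + 189104851/38968875) = 1/(-30173722558649/38968875) = -38968875/30173722558649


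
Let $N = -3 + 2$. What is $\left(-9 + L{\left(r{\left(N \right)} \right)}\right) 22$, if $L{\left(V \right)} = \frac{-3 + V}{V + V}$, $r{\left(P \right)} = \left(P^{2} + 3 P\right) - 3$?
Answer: $- \frac{902}{5} \approx -180.4$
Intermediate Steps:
$N = -1$
$r{\left(P \right)} = -3 + P^{2} + 3 P$
$L{\left(V \right)} = \frac{-3 + V}{2 V}$
$\left(-9 + L{\left(r{\left(N \right)} \right)}\right) 22 = \left(-9 + \frac{-3 + \left(-3 + \left(-1\right)^{2} + 3 \left(-1\right)\right)}{2 \left(-3 + \left(-1\right)^{2} + 3 \left(-1\right)\right)}\right) 22 = \left(-9 + \frac{-3 - 5}{2 \left(-3 + 1 - 3\right)}\right) 22 = \left(-9 + \frac{-3 - 5}{2 \left(-5\right)}\right) 22 = \left(-9 + \frac{1}{2} \left(- \frac{1}{5}\right) \left(-8\right)\right) 22 = \left(-9 + \frac{4}{5}\right) 22 = \left(- \frac{41}{5}\right) 22 = - \frac{902}{5}$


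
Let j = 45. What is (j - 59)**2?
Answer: 196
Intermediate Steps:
(j - 59)**2 = (45 - 59)**2 = (-14)**2 = 196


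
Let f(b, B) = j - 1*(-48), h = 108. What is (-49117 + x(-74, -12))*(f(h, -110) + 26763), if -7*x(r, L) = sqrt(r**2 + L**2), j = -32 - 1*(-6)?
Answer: -1315598845 - 53570*sqrt(1405)/7 ≈ -1.3159e+9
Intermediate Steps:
j = -26 (j = -32 + 6 = -26)
f(b, B) = 22 (f(b, B) = -26 - 1*(-48) = -26 + 48 = 22)
x(r, L) = -sqrt(L**2 + r**2)/7 (x(r, L) = -sqrt(r**2 + L**2)/7 = -sqrt(L**2 + r**2)/7)
(-49117 + x(-74, -12))*(f(h, -110) + 26763) = (-49117 - sqrt((-12)**2 + (-74)**2)/7)*(22 + 26763) = (-49117 - sqrt(144 + 5476)/7)*26785 = (-49117 - 2*sqrt(1405)/7)*26785 = -1315598845 - 53570*sqrt(1405)/7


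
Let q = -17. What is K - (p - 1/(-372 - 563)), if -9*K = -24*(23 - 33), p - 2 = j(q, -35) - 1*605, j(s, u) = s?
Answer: 1664297/2805 ≈ 593.33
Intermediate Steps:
p = -620 (p = 2 + (-17 - 1*605) = 2 + (-17 - 605) = 2 - 622 = -620)
K = -80/3 (K = -(-8)*(23 - 33)/3 = -(-8)*(-10)/3 = -⅑*240 = -80/3 ≈ -26.667)
K - (p - 1/(-372 - 563)) = -80/3 - (-620 - 1/(-372 - 563)) = -80/3 - (-620 - 1/(-935)) = -80/3 - (-620 - 1*(-1/935)) = -80/3 - (-620 + 1/935) = -80/3 - 1*(-579699/935) = -80/3 + 579699/935 = 1664297/2805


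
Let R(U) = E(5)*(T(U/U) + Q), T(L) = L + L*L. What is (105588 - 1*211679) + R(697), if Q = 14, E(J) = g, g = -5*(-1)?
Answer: -106011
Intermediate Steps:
g = 5
E(J) = 5
T(L) = L + L²
R(U) = 80 (R(U) = 5*((U/U)*(1 + U/U) + 14) = 5*(1*(1 + 1) + 14) = 5*(1*2 + 14) = 5*(2 + 14) = 5*16 = 80)
(105588 - 1*211679) + R(697) = (105588 - 1*211679) + 80 = (105588 - 211679) + 80 = -106091 + 80 = -106011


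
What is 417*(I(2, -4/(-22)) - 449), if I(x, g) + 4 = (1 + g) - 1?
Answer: -2077077/11 ≈ -1.8883e+5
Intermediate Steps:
I(x, g) = -4 + g (I(x, g) = -4 + ((1 + g) - 1) = -4 + g)
417*(I(2, -4/(-22)) - 449) = 417*((-4 - 4/(-22)) - 449) = 417*((-4 - 4*(-1/22)) - 449) = 417*((-4 + 2/11) - 449) = 417*(-42/11 - 449) = 417*(-4981/11) = -2077077/11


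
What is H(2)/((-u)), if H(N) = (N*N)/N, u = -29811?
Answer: 2/29811 ≈ 6.7089e-5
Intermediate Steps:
H(N) = N (H(N) = N²/N = N)
H(2)/((-u)) = 2/((-1*(-29811))) = 2/29811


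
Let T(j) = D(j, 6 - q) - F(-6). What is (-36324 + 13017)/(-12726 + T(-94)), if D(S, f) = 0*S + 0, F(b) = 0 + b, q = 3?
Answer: 7769/4240 ≈ 1.8323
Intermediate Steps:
F(b) = b
D(S, f) = 0 (D(S, f) = 0 + 0 = 0)
T(j) = 6 (T(j) = 0 - 1*(-6) = 0 + 6 = 6)
(-36324 + 13017)/(-12726 + T(-94)) = (-36324 + 13017)/(-12726 + 6) = -23307/(-12720) = -23307*(-1/12720) = 7769/4240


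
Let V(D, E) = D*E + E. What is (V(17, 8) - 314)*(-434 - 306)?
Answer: 125800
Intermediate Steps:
V(D, E) = E + D*E
(V(17, 8) - 314)*(-434 - 306) = (8*(1 + 17) - 314)*(-434 - 306) = (8*18 - 314)*(-740) = (144 - 314)*(-740) = -170*(-740) = 125800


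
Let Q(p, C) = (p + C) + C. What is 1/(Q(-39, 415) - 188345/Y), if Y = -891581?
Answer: 891581/705428916 ≈ 0.0012639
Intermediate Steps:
Q(p, C) = p + 2*C (Q(p, C) = (C + p) + C = p + 2*C)
1/(Q(-39, 415) - 188345/Y) = 1/((-39 + 2*415) - 188345/(-891581)) = 1/((-39 + 830) - 188345*(-1/891581)) = 1/(791 + 188345/891581) = 1/(705428916/891581) = 891581/705428916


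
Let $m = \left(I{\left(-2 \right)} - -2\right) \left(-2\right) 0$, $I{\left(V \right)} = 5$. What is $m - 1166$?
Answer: $-1166$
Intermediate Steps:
$m = 0$ ($m = \left(5 - -2\right) \left(-2\right) 0 = \left(5 + 2\right) \left(-2\right) 0 = 7 \left(-2\right) 0 = \left(-14\right) 0 = 0$)
$m - 1166 = 0 - 1166 = -1166$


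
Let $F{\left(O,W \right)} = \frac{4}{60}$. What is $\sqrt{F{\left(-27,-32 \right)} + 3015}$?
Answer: $\frac{\sqrt{678390}}{15} \approx 54.91$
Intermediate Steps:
$F{\left(O,W \right)} = \frac{1}{15}$ ($F{\left(O,W \right)} = 4 \cdot \frac{1}{60} = \frac{1}{15}$)
$\sqrt{F{\left(-27,-32 \right)} + 3015} = \sqrt{\frac{1}{15} + 3015} = \sqrt{\frac{45226}{15}} = \frac{\sqrt{678390}}{15}$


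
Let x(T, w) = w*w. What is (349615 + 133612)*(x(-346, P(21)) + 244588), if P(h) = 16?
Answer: 118315231588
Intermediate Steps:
x(T, w) = w²
(349615 + 133612)*(x(-346, P(21)) + 244588) = (349615 + 133612)*(16² + 244588) = 483227*(256 + 244588) = 483227*244844 = 118315231588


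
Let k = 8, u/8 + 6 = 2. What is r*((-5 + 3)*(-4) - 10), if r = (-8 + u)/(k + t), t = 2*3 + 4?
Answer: 40/9 ≈ 4.4444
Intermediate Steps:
u = -32 (u = -48 + 8*2 = -48 + 16 = -32)
t = 10 (t = 6 + 4 = 10)
r = -20/9 (r = (-8 - 32)/(8 + 10) = -40/18 = -40*1/18 = -20/9 ≈ -2.2222)
r*((-5 + 3)*(-4) - 10) = -20*((-5 + 3)*(-4) - 10)/9 = -20*(-2*(-4) - 10)/9 = -20*(8 - 10)/9 = -20/9*(-2) = 40/9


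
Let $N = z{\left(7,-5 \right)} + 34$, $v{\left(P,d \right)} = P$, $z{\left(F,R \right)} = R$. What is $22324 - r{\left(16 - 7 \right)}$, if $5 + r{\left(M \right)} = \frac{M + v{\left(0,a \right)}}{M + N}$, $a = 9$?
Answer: $\frac{848493}{38} \approx 22329.0$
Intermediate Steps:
$N = 29$ ($N = -5 + 34 = 29$)
$r{\left(M \right)} = -5 + \frac{M}{29 + M}$ ($r{\left(M \right)} = -5 + \frac{M + 0}{M + 29} = -5 + \frac{M}{29 + M}$)
$22324 - r{\left(16 - 7 \right)} = 22324 - \frac{-145 - 4 \left(16 - 7\right)}{29 + \left(16 - 7\right)} = 22324 - \frac{-145 - 36}{29 + 9} = 22324 - \frac{-145 - 36}{38} = 22324 - \frac{1}{38} \left(-181\right) = 22324 - - \frac{181}{38} = 22324 + \frac{181}{38} = \frac{848493}{38}$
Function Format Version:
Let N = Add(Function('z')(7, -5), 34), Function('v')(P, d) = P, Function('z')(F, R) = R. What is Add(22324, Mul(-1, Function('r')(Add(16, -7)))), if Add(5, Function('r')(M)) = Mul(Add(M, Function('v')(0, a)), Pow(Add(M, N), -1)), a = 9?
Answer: Rational(848493, 38) ≈ 22329.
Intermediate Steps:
N = 29 (N = Add(-5, 34) = 29)
Function('r')(M) = Add(-5, Mul(M, Pow(Add(29, M), -1))) (Function('r')(M) = Add(-5, Mul(Add(M, 0), Pow(Add(M, 29), -1))) = Add(-5, Mul(M, Pow(Add(29, M), -1))))
Add(22324, Mul(-1, Function('r')(Add(16, -7)))) = Add(22324, Mul(-1, Mul(Pow(Add(29, Add(16, -7)), -1), Add(-145, Mul(-4, Add(16, -7)))))) = Add(22324, Mul(-1, Mul(Pow(Add(29, 9), -1), Add(-145, Mul(-4, 9))))) = Add(22324, Mul(-1, Mul(Pow(38, -1), Add(-145, -36)))) = Add(22324, Mul(-1, Mul(Rational(1, 38), -181))) = Add(22324, Mul(-1, Rational(-181, 38))) = Add(22324, Rational(181, 38)) = Rational(848493, 38)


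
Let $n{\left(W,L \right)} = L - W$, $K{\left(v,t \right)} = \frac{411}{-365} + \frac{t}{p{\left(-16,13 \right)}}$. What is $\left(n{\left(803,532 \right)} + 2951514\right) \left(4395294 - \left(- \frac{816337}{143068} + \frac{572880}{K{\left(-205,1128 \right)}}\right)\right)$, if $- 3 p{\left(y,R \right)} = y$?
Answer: $\frac{13563206961565549975811}{1046256284} \approx 1.2964 \cdot 10^{13}$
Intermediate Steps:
$p{\left(y,R \right)} = - \frac{y}{3}$
$K{\left(v,t \right)} = - \frac{411}{365} + \frac{3 t}{16}$ ($K{\left(v,t \right)} = \frac{411}{-365} + \frac{t}{\left(- \frac{1}{3}\right) \left(-16\right)} = 411 \left(- \frac{1}{365}\right) + \frac{t}{\frac{16}{3}} = - \frac{411}{365} + t \frac{3}{16} = - \frac{411}{365} + \frac{3 t}{16}$)
$\left(n{\left(803,532 \right)} + 2951514\right) \left(4395294 - \left(- \frac{816337}{143068} + \frac{572880}{K{\left(-205,1128 \right)}}\right)\right) = \left(\left(532 - 803\right) + 2951514\right) \left(4395294 - \left(- \frac{816337}{143068} + \frac{572880}{- \frac{411}{365} + \frac{3}{16} \cdot 1128}\right)\right) = \left(\left(532 - 803\right) + 2951514\right) \left(4395294 - \left(- \frac{816337}{143068} + \frac{572880}{- \frac{411}{365} + \frac{423}{2}}\right)\right) = \left(-271 + 2951514\right) \left(4395294 + \left(- \frac{572880}{\frac{153573}{730}} + \frac{816337}{143068}\right)\right) = 2951243 \left(4395294 + \left(\left(-572880\right) \frac{730}{153573} + \frac{816337}{143068}\right)\right) = 2951243 \left(4395294 + \left(- \frac{19914400}{7313} + \frac{816337}{143068}\right)\right) = 2951243 \left(4395294 - \frac{2843143506719}{1046256284}\right) = 2951243 \cdot \frac{4595760824020777}{1046256284} = \frac{13563206961565549975811}{1046256284}$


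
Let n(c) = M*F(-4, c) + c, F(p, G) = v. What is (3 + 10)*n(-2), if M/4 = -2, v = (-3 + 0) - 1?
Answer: 390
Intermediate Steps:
v = -4 (v = -3 - 1 = -4)
F(p, G) = -4
M = -8 (M = 4*(-2) = -8)
n(c) = 32 + c (n(c) = -8*(-4) + c = 32 + c)
(3 + 10)*n(-2) = (3 + 10)*(32 - 2) = 13*30 = 390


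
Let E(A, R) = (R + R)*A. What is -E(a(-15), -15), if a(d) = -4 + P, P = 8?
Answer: 120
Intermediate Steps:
a(d) = 4 (a(d) = -4 + 8 = 4)
E(A, R) = 2*A*R (E(A, R) = (2*R)*A = 2*A*R)
-E(a(-15), -15) = -2*4*(-15) = -1*(-120) = 120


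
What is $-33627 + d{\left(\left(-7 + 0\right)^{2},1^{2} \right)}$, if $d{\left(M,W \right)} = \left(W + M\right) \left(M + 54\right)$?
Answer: $-28477$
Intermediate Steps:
$d{\left(M,W \right)} = \left(54 + M\right) \left(M + W\right)$ ($d{\left(M,W \right)} = \left(M + W\right) \left(54 + M\right) = \left(54 + M\right) \left(M + W\right)$)
$-33627 + d{\left(\left(-7 + 0\right)^{2},1^{2} \right)} = -33627 + \left(\left(\left(-7 + 0\right)^{2}\right)^{2} + 54 \left(-7 + 0\right)^{2} + 54 \cdot 1^{2} + \left(-7 + 0\right)^{2} \cdot 1^{2}\right) = -33627 + \left(\left(\left(-7\right)^{2}\right)^{2} + 54 \left(-7\right)^{2} + 54 \cdot 1 + \left(-7\right)^{2} \cdot 1\right) = -33627 + \left(49^{2} + 54 \cdot 49 + 54 + 49 \cdot 1\right) = -33627 + \left(2401 + 2646 + 54 + 49\right) = -33627 + 5150 = -28477$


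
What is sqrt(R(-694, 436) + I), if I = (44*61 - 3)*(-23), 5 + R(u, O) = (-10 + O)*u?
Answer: 8*I*sqrt(5583) ≈ 597.76*I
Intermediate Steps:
R(u, O) = -5 + u*(-10 + O) (R(u, O) = -5 + (-10 + O)*u = -5 + u*(-10 + O))
I = -61663 (I = (2684 - 3)*(-23) = 2681*(-23) = -61663)
sqrt(R(-694, 436) + I) = sqrt((-5 - 10*(-694) + 436*(-694)) - 61663) = sqrt((-5 + 6940 - 302584) - 61663) = sqrt(-295649 - 61663) = sqrt(-357312) = 8*I*sqrt(5583)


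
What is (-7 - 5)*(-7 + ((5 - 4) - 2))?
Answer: 96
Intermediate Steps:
(-7 - 5)*(-7 + ((5 - 4) - 2)) = -12*(-7 + (1 - 2)) = -12*(-7 - 1) = -12*(-8) = 96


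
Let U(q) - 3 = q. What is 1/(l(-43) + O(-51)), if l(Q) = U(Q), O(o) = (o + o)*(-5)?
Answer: 1/470 ≈ 0.0021277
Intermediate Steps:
U(q) = 3 + q
O(o) = -10*o (O(o) = (2*o)*(-5) = -10*o)
l(Q) = 3 + Q
1/(l(-43) + O(-51)) = 1/((3 - 43) - 10*(-51)) = 1/(-40 + 510) = 1/470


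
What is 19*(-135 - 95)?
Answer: -4370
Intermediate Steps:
19*(-135 - 95) = 19*(-230) = -4370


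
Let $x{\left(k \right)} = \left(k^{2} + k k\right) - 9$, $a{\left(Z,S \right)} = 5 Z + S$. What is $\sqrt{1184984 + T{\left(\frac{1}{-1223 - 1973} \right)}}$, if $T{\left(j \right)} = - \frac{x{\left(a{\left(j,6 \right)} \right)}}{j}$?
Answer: $\frac{\sqrt{3539836547998}}{1598} \approx 1177.4$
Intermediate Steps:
$a{\left(Z,S \right)} = S + 5 Z$
$x{\left(k \right)} = -9 + 2 k^{2}$ ($x{\left(k \right)} = \left(k^{2} + k^{2}\right) - 9 = 2 k^{2} - 9 = -9 + 2 k^{2}$)
$T{\left(j \right)} = - \frac{-9 + 2 \left(6 + 5 j\right)^{2}}{j}$
$\sqrt{1184984 + T{\left(\frac{1}{-1223 - 1973} \right)}} = \sqrt{1184984 + \frac{9 - 2 \left(6 + \frac{5}{-1223 - 1973}\right)^{2}}{\frac{1}{-1223 - 1973}}} = \sqrt{1184984 + \frac{9 - 2 \left(6 + \frac{5}{-3196}\right)^{2}}{\frac{1}{-3196}}} = \sqrt{1184984 + \frac{9 - 2 \left(6 + 5 \left(- \frac{1}{3196}\right)\right)^{2}}{- \frac{1}{3196}}} = \sqrt{1184984 - 3196 \left(9 - 2 \left(6 - \frac{5}{3196}\right)^{2}\right)} = \sqrt{1184984 - 3196 \left(9 - 2 \left(\frac{19171}{3196}\right)^{2}\right)} = \sqrt{1184984 - 3196 \left(9 - \frac{367527241}{5107208}\right)} = \sqrt{1184984 - - \frac{321562369}{1598}} = \sqrt{1184984 + \frac{321562369}{1598}} = \sqrt{\frac{2215166801}{1598}} = \frac{\sqrt{3539836547998}}{1598}$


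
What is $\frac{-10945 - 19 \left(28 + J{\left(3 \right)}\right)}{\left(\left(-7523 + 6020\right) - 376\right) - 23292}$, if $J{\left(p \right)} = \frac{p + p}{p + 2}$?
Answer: $\frac{57499}{125855} \approx 0.45687$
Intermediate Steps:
$J{\left(p \right)} = \frac{2 p}{2 + p}$
$\frac{-10945 - 19 \left(28 + J{\left(3 \right)}\right)}{\left(\left(-7523 + 6020\right) - 376\right) - 23292} = \frac{-10945 - 19 \left(28 + 2 \cdot 3 \frac{1}{2 + 3}\right)}{\left(\left(-7523 + 6020\right) - 376\right) - 23292} = \frac{-10945 - 19 \left(28 + 2 \cdot 3 \cdot \frac{1}{5}\right)}{\left(-1503 - 376\right) - 23292} = \frac{-10945 - 19 \left(28 + 2 \cdot 3 \cdot \frac{1}{5}\right)}{-1879 - 23292} = \frac{-10945 - 19 \left(28 + \frac{6}{5}\right)}{-25171} = \left(-10945 - \frac{2774}{5}\right) \left(- \frac{1}{25171}\right) = \left(- \frac{57499}{5}\right) \left(- \frac{1}{25171}\right) = \frac{57499}{125855}$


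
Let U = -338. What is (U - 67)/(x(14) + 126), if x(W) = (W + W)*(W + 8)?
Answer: -405/742 ≈ -0.54582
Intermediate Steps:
x(W) = 2*W*(8 + W) (x(W) = (2*W)*(8 + W) = 2*W*(8 + W))
(U - 67)/(x(14) + 126) = (-338 - 67)/(2*14*(8 + 14) + 126) = -405/(2*14*22 + 126) = -405/(616 + 126) = -405/742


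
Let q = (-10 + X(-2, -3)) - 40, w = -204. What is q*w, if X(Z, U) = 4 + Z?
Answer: 9792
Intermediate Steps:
q = -48 (q = (-10 + (4 - 2)) - 40 = (-10 + 2) - 40 = -8 - 40 = -48)
q*w = -48*(-204) = 9792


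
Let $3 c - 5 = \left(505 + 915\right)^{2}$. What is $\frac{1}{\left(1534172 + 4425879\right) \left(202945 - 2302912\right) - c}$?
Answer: $- \frac{1}{12515911090452} \approx -7.9898 \cdot 10^{-14}$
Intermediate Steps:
$c = 672135$ ($c = \frac{5}{3} + \frac{\left(505 + 915\right)^{2}}{3} = \frac{5}{3} + \frac{1420^{2}}{3} = \frac{5}{3} + \frac{1}{3} \cdot 2016400 = \frac{5}{3} + \frac{2016400}{3} = 672135$)
$\frac{1}{\left(1534172 + 4425879\right) \left(202945 - 2302912\right) - c} = \frac{1}{\left(1534172 + 4425879\right) \left(202945 - 2302912\right) - 672135} = \frac{1}{5960051 \left(-2099967\right) - 672135} = \frac{1}{-12515910418317 - 672135} = \frac{1}{-12515911090452} = - \frac{1}{12515911090452}$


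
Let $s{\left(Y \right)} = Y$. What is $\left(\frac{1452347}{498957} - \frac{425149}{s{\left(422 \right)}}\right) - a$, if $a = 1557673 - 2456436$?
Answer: $\frac{189031887881443}{210559854} \approx 8.9776 \cdot 10^{5}$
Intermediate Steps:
$a = -898763$ ($a = 1557673 - 2456436 = -898763$)
$\left(\frac{1452347}{498957} - \frac{425149}{s{\left(422 \right)}}\right) - a = \left(\frac{1452347}{498957} - \frac{425149}{422}\right) - -898763 = \left(1452347 \cdot \frac{1}{498957} - \frac{425149}{422}\right) + 898763 = \left(\frac{1452347}{498957} - \frac{425149}{422}\right) + 898763 = - \frac{211518179159}{210559854} + 898763 = \frac{189031887881443}{210559854}$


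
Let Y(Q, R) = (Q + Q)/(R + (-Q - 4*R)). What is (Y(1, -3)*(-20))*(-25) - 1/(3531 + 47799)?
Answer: 6416249/51330 ≈ 125.00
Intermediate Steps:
Y(Q, R) = 2*Q/(-Q - 3*R) (Y(Q, R) = (2*Q)/(-Q - 3*R) = 2*Q/(-Q - 3*R))
(Y(1, -3)*(-20))*(-25) - 1/(3531 + 47799) = (-2*1/(1 + 3*(-3))*(-20))*(-25) - 1/(3531 + 47799) = (-2*1/(1 - 9)*(-20))*(-25) - 1/51330 = (-2*1/(-8)*(-20))*(-25) - 1*1/51330 = (-2*1*(-⅛)*(-20))*(-25) - 1/51330 = ((¼)*(-20))*(-25) - 1/51330 = -5*(-25) - 1/51330 = 125 - 1/51330 = 6416249/51330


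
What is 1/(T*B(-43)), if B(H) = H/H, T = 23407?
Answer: 1/23407 ≈ 4.2722e-5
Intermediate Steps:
B(H) = 1
1/(T*B(-43)) = 1/(23407*1) = (1/23407)*1 = 1/23407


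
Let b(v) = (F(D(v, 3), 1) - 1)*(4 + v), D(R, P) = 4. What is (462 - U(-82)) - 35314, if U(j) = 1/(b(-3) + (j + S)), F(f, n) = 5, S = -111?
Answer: -6587027/189 ≈ -34852.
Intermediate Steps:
b(v) = 16 + 4*v (b(v) = (5 - 1)*(4 + v) = 4*(4 + v) = 16 + 4*v)
U(j) = 1/(-107 + j) (U(j) = 1/((16 + 4*(-3)) + (j - 111)) = 1/((16 - 12) + (-111 + j)) = 1/(4 + (-111 + j)) = 1/(-107 + j))
(462 - U(-82)) - 35314 = (462 - 1/(-107 - 82)) - 35314 = (462 - 1/(-189)) - 35314 = (462 - 1*(-1/189)) - 35314 = (462 + 1/189) - 35314 = 87319/189 - 35314 = -6587027/189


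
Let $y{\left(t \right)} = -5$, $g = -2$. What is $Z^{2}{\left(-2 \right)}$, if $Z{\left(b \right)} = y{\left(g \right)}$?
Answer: $25$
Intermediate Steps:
$Z{\left(b \right)} = -5$
$Z^{2}{\left(-2 \right)} = \left(-5\right)^{2} = 25$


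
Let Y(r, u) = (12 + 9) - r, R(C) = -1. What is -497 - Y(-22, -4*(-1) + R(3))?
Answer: -540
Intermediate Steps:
Y(r, u) = 21 - r
-497 - Y(-22, -4*(-1) + R(3)) = -497 - (21 - 1*(-22)) = -497 - (21 + 22) = -497 - 1*43 = -497 - 43 = -540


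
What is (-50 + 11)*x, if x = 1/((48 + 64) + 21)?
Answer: -39/133 ≈ -0.29323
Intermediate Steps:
x = 1/133 (x = 1/(112 + 21) = 1/133 ≈ 0.0075188)
(-50 + 11)*x = (-50 + 11)*(1/133) = -39*1/133 = -39/133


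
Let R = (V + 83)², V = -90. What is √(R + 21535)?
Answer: 4*√1349 ≈ 146.92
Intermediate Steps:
R = 49 (R = (-90 + 83)² = (-7)² = 49)
√(R + 21535) = √(49 + 21535) = √21584 = 4*√1349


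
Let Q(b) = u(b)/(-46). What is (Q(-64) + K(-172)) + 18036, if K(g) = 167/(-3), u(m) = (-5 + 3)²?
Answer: 1240637/69 ≈ 17980.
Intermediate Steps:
u(m) = 4 (u(m) = (-2)² = 4)
K(g) = -167/3 (K(g) = 167*(-⅓) = -167/3)
Q(b) = -2/23 (Q(b) = 4/(-46) = 4*(-1/46) = -2/23)
(Q(-64) + K(-172)) + 18036 = (-2/23 - 167/3) + 18036 = -3847/69 + 18036 = 1240637/69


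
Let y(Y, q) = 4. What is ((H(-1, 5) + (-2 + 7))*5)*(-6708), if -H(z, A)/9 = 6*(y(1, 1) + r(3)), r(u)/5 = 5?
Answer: 52355940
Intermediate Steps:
r(u) = 25 (r(u) = 5*5 = 25)
H(z, A) = -1566 (H(z, A) = -54*(4 + 25) = -54*29 = -9*174 = -1566)
((H(-1, 5) + (-2 + 7))*5)*(-6708) = ((-1566 + (-2 + 7))*5)*(-6708) = ((-1566 + 5)*5)*(-6708) = -1561*5*(-6708) = -7805*(-6708) = 52355940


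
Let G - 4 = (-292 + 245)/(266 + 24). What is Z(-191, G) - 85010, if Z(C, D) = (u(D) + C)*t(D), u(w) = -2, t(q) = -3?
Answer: -84431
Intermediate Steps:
G = 1113/290 (G = 4 + (-292 + 245)/(266 + 24) = 4 - 47/290 = 1113/290 ≈ 3.8379)
Z(C, D) = 6 - 3*C (Z(C, D) = (-2 + C)*(-3) = 6 - 3*C)
Z(-191, G) - 85010 = (6 - 3*(-191)) - 85010 = (6 + 573) - 85010 = 579 - 85010 = -84431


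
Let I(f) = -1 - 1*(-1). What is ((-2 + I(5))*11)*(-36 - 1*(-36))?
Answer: 0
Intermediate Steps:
I(f) = 0 (I(f) = -1 + 1 = 0)
((-2 + I(5))*11)*(-36 - 1*(-36)) = ((-2 + 0)*11)*(-36 - 1*(-36)) = (-2*11)*(-36 + 36) = -22*0 = 0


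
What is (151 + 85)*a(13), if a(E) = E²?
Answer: 39884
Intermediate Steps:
(151 + 85)*a(13) = (151 + 85)*13² = 236*169 = 39884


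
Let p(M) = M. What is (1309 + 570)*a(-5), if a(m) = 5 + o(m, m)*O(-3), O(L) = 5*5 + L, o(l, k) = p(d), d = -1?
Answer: -31943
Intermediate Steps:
o(l, k) = -1
O(L) = 25 + L
a(m) = -17 (a(m) = 5 - (25 - 3) = 5 - 1*22 = 5 - 22 = -17)
(1309 + 570)*a(-5) = (1309 + 570)*(-17) = 1879*(-17) = -31943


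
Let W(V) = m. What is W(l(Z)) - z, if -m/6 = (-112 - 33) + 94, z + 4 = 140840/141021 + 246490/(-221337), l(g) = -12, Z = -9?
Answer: 1075518704120/3468129453 ≈ 310.11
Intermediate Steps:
z = -14271091502/3468129453 (z = -4 + (140840/141021 + 246490/(-221337)) = -4 + (140840*(1/141021) + 246490*(-1/221337)) = -4 + (140840/141021 - 246490/221337) = -4 - 398573690/3468129453 = -14271091502/3468129453 ≈ -4.1149)
m = 306 (m = -6*((-112 - 33) + 94) = -6*(-145 + 94) = -6*(-51) = 306)
W(V) = 306
W(l(Z)) - z = 306 - 1*(-14271091502/3468129453) = 306 + 14271091502/3468129453 = 1075518704120/3468129453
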